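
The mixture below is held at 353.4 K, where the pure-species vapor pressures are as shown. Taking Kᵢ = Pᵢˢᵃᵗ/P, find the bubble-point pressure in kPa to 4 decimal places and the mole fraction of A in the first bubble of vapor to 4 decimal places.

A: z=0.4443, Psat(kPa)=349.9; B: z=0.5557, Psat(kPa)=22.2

At the bubble point ψ → 0, so ΣzᵢKᵢ = 1 with Kᵢ = Pᵢˢᵃᵗ/P ⇒ P = ΣzᵢPᵢˢᵃᵗ.
P = 0.4443·349.9 + 0.5557·22.2 = 167.7971 kPa
yᵢ = zᵢPᵢˢᵃᵗ/P ⇒ y_A = 0.4443·349.9/167.7971 = 0.9265

Pbub = 167.7971 kPa, y_A = 0.9265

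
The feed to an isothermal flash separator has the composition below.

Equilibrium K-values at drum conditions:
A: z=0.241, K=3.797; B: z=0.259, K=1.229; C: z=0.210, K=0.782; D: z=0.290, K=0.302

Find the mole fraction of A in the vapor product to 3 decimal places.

Material balance + equilibrium reduce to Σ zᵢ(Kᵢ−1)/(1+V/F(Kᵢ−1)) = 0.
Check two-phase: ΣzᵢKᵢ = 1.485 > 1 and Σzᵢ/Kᵢ = 1.503 > 1, so g(0) = 0.485 > 0 and g(1) = -0.503 < 0.
Newton iteration, V/F⁰ = 0.4:
  V/F = 0.400: g = 0.0415, g' = -0.715 → V/F = 0.458
  V/F = 0.458: g = 0.0008, g' = -0.691 → V/F = 0.459
Converged at V/F = 0.459.
Compositions from xᵢ = zᵢ/(1+V/F(Kᵢ−1)), yᵢ = Kᵢxᵢ:
  A: x = 0.106, y = 0.401
  B: x = 0.234, y = 0.288
  C: x = 0.233, y = 0.182
  D: x = 0.427, y = 0.129

y_A = 0.401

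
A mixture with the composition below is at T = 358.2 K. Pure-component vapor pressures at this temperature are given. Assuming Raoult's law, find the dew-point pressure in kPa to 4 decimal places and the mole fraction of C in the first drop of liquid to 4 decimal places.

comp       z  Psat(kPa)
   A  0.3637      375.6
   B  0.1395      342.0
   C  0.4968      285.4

At the dew point ψ → 1, so Σzᵢ/Kᵢ = 1 with Kᵢ = Pᵢˢᵃᵗ/P ⇒ 1/P = Σzᵢ/Pᵢˢᵃᵗ.
1/P = 0.3637/375.6 + 0.1395/342.0 + 0.4968/285.4 = 0.0031169 ⇒ P = 320.8288 kPa
xᵢ = zᵢP/Pᵢˢᵃᵗ ⇒ x_C = 0.4968·320.8288/285.4 = 0.5585

Pdew = 320.8288 kPa, x_C = 0.5585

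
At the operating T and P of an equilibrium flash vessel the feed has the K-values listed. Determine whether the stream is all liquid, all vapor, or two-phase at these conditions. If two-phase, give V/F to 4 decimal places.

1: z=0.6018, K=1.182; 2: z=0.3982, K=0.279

all liquid

ΣzᵢKᵢ = 0.8224; Σzᵢ/Kᵢ = 1.9364.
Since ΣzᵢKᵢ < 1 the mixture is below its bubble point — single liquid phase.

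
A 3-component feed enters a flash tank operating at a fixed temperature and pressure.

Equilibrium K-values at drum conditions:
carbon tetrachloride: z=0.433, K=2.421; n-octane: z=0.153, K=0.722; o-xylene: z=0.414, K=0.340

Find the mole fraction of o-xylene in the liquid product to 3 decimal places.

Material balance + equilibrium reduce to Σ zᵢ(Kᵢ−1)/(1+ψ(Kᵢ−1)) = 0.
Feasibility: ΣzᵢKᵢ = 1.300, Σzᵢ/Kᵢ = 1.608 — both > 1, two phases present.
Iterate (Newton) starting at ψ = 0.51:
  ψ = 0.510: g = -0.1047, g' = -0.720 → ψ = 0.365
  ψ = 0.365: g = -0.0018, g' = -0.707 → ψ = 0.362
Converged at ψ = 0.362.
Compositions from xᵢ = zᵢ/(1+ψ(Kᵢ−1)), yᵢ = Kᵢxᵢ:
  carbon tetrachloride: x = 0.286, y = 0.692
  n-octane: x = 0.170, y = 0.123
  o-xylene: x = 0.544, y = 0.185

x_o-xylene = 0.544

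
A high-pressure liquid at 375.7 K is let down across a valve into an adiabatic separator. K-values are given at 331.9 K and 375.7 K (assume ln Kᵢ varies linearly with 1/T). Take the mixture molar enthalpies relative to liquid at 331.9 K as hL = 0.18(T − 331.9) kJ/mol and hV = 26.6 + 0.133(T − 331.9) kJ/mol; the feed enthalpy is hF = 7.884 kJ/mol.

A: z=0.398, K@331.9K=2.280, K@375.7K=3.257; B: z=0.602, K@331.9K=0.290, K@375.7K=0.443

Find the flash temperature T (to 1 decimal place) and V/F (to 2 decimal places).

Adiabatic flash: solve Rachford–Rice at each trial T, then check hF = ψ·hV(T) + (1−ψ)·hL(T).
  T = 331.9 K: K = (2.280, 0.290), RR gives ψ = 0.090, H_out = 2.401 kJ/mol
  T = 375.7 K: K = (3.257, 0.443), RR gives ψ = 0.448, H_out = 18.874 kJ/mol
  T = 353.8 K: K = (2.755, 0.363), RR gives ψ = 0.282, H_out = 11.153 kJ/mol
  T = 342.9 K: K = (2.515, 0.326), RR gives ψ = 0.193, H_out = 7.015 kJ/mol
  T = 348.4 K: K = (2.635, 0.344), RR gives ψ = 0.239, H_out = 9.143 kJ/mol
  T = 345.6 K: K = (2.574, 0.335), RR gives ψ = 0.216, H_out = 8.072 kJ/mol
  T = 344.2 K: K = (2.543, 0.330), RR gives ψ = 0.204, H_out = 7.527 kJ/mol
Linear interpolation between T = 344.2 (H_out = 7.527) and T = 345.6 (H_out = 8.072) on hF = 7.884 gives T ≈ 345.1 K, at which ψ = 0.21.

T = 345.1 K, V/F = 0.21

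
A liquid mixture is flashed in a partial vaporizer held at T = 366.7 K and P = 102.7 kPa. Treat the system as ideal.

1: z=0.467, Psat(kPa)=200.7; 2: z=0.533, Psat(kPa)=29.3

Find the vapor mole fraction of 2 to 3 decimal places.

y_2 = 0.163

Raoult's law: Kᵢ = Pᵢˢᵃᵗ/P = Pᵢˢᵃᵗ/102.7.
  K_1 = 200.7/102.7 = 1.95424, K_2 = 29.3/102.7 = 0.28530
Binary case is linear: z₁(K₁−1)(1+β(K₂−1)) + z₂(K₂−1)(1+β(K₁−1)) = 0
⇒ β = [z₁(K₁−1)+z₂(K₂−1)] / [−(K₁−1)(K₂−1)] = 0.0647/0.6820 = 0.095
Compositions from xᵢ = zᵢ/(1+β(Kᵢ−1)), yᵢ = Kᵢxᵢ:
  1: x = 0.428, y = 0.837
  2: x = 0.572, y = 0.163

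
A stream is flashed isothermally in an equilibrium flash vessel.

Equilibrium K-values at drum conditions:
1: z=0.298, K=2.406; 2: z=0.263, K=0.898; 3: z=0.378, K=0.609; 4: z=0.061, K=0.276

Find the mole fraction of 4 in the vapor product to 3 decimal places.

Rachford–Rice: g(ψ) = Σ zᵢ(Kᵢ−1)/(1+ψ(Kᵢ−1)) = 0.
Check two-phase: ΣzᵢKᵢ = 1.200 > 1 and Σzᵢ/Kᵢ = 1.258 > 1, so g(0) = 0.200 > 0 and g(1) = -0.258 < 0.
Iterate (Newton) starting at ψ = 0.5:
  ψ = 0.500: g = -0.0352, g' = -0.374 → ψ = 0.406
  ψ = 0.406: g = 0.0005, g' = -0.388 → ψ = 0.407
Converged at ψ = 0.407.
Compositions from xᵢ = zᵢ/(1+ψ(Kᵢ−1)), yᵢ = Kᵢxᵢ:
  1: x = 0.189, y = 0.456
  2: x = 0.274, y = 0.246
  3: x = 0.450, y = 0.274
  4: x = 0.087, y = 0.024

y_4 = 0.024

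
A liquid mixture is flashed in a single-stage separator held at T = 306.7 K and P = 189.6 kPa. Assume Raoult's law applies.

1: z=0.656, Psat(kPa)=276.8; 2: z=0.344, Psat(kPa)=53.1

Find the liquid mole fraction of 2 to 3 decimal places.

Raoult's law: Kᵢ = Pᵢˢᵃᵗ/P = Pᵢˢᵃᵗ/189.6.
  K_1 = 276.8/189.6 = 1.45992, K_2 = 53.1/189.6 = 0.28006
Binary case is linear: z₁(K₁−1)(1+ψ(K₂−1)) + z₂(K₂−1)(1+ψ(K₁−1)) = 0
⇒ ψ = [z₁(K₁−1)+z₂(K₂−1)] / [−(K₁−1)(K₂−1)] = 0.0540/0.3311 = 0.163
Compositions from xᵢ = zᵢ/(1+ψ(Kᵢ−1)), yᵢ = Kᵢxᵢ:
  1: x = 0.610, y = 0.891
  2: x = 0.390, y = 0.109

x_2 = 0.390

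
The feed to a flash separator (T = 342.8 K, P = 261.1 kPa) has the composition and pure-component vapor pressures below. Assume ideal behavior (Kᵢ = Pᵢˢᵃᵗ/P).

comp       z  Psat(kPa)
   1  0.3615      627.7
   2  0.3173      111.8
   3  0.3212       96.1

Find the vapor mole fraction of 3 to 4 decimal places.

Raoult's law: Kᵢ = Pᵢˢᵃᵗ/P = Pᵢˢᵃᵗ/261.1.
  K_1 = 627.7/261.1 = 2.404060, K_2 = 111.8/261.1 = 0.428188, K_3 = 96.1/261.1 = 0.368058
Rachford–Rice: g(V/F) = Σ zᵢ(Kᵢ−1)/(1+V/F(Kᵢ−1)) = 0.
Check two-phase: ΣzᵢKᵢ = 1.1232 > 1 and Σzᵢ/Kᵢ = 1.7641 > 1, so g(0) = 0.1232 > 0 and g(1) = -0.7641 < 0.
Iterate (Newton) starting at V/F = 0.58:
  V/F = 0.5800: g = -0.31214, g' = -0.7684 → V/F = 0.1738
  V/F = 0.1738: g = -0.02146, g' = -0.7503 → V/F = 0.1452
  V/F = 0.1452: g = 0.00028, g' = -0.7706 → V/F = 0.1455
Converged at V/F = 0.1455.
Compositions from xᵢ = zᵢ/(1+V/F(Kᵢ−1)), yᵢ = Kᵢxᵢ:
  1: x = 0.3002, y = 0.7216
  2: x = 0.3461, y = 0.1482
  3: x = 0.3537, y = 0.1302

y_3 = 0.1302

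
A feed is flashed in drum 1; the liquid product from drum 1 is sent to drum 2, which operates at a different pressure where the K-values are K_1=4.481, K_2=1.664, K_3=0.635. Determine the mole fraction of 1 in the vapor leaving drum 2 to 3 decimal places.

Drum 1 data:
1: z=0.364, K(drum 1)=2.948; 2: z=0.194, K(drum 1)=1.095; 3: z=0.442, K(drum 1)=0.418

Drum 1:
Material balance + equilibrium reduce to Σ zᵢ(Kᵢ−1)/(1+ψ₁(Kᵢ−1)) = 0.
Check two-phase: ΣzᵢKᵢ = 1.470 > 1 and Σzᵢ/Kᵢ = 1.358 > 1, so g(0) = 0.470 > 0 and g(1) = -0.358 < 0.
Iterate (Newton) starting at ψ₁ = 0.57:
  ψ₁ = 0.570: g = -0.0315, g' = -0.647 → ψ₁ = 0.521
Converged at ψ₁ = 0.521.
Drum-1 compositions:
  1: x = 0.181, y = 0.532
  2: x = 0.185, y = 0.202
  3: x = 0.635, y = 0.265
Drum-2 feed = drum-1 liquid: z₂ = (0.1806, 0.1848, 0.6346).
Drum 2:
Material balance + equilibrium reduce to Σ zᵢ(Kᵢ−1)/(1+ψ₂(Kᵢ−1)) = 0.
Check two-phase: ΣzᵢKᵢ = 1.520 > 1 and Σzᵢ/Kᵢ = 1.151 > 1, so g(0) = 0.520 > 0 and g(1) = -0.151 < 0.
Iterate (Newton) starting at ψ₂ = 0.5:
  ψ₂ = 0.500: g = 0.0382, g' = -0.464 → ψ₂ = 0.582
  ψ₂ = 0.582: g = 0.0020, g' = -0.418 → ψ₂ = 0.587
Converged at ψ₂ = 0.587.
  1: x = 0.059, y = 0.266
  2: x = 0.133, y = 0.221
  3: x = 0.808, y = 0.513

y_1 (drum 2) = 0.266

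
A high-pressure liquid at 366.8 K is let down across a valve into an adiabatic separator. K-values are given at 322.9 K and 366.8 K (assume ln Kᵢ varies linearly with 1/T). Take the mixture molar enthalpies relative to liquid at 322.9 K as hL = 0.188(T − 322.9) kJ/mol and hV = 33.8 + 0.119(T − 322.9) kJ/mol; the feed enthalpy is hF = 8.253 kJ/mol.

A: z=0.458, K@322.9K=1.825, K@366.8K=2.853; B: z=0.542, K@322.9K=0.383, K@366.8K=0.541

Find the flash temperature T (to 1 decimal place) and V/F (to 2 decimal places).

Adiabatic flash: solve Rachford–Rice at each trial T, then check hF = ψ·hV(T) + (1−ψ)·hL(T).
  T = 322.9 K: K = (1.825, 0.383), RR gives ψ = 0.085, H_out = 2.884 kJ/mol
  T = 366.8 K: K = (2.853, 0.541), RR gives ψ = 0.705, H_out = 29.957 kJ/mol
  T = 344.9 K: K = (2.316, 0.460), RR gives ψ = 0.437, H_out = 18.238 kJ/mol
  T = 333.9 K: K = (2.064, 0.421), RR gives ψ = 0.282, H_out = 11.379 kJ/mol
  T = 328.4 K: K = (1.943, 0.402), RR gives ψ = 0.191, H_out = 7.415 kJ/mol
  T = 331.1 K: K = (2.002, 0.411), RR gives ψ = 0.237, H_out = 9.420 kJ/mol
  T = 329.8 K: K = (1.973, 0.407), RR gives ψ = 0.215, H_out = 8.470 kJ/mol
Linear interpolation between T = 328.4 (H_out = 7.415) and T = 329.8 (H_out = 8.470) on hF = 8.253 gives T ≈ 329.5 K, at which ψ = 0.21.

T = 329.5 K, V/F = 0.21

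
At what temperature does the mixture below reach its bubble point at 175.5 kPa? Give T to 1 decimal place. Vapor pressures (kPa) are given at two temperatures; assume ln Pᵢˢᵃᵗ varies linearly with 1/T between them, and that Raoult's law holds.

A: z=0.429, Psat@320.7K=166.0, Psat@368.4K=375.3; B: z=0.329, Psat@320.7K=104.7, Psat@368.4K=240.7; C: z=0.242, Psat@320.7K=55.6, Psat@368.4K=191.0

Bubble-point temperature: ΣzᵢPᵢˢᵃᵗ(T) = P. Interpolate ln Pᵢˢᵃᵗ = aᵢ + bᵢ/T.
  T = 320.7 K: ΣzᵢPᵢˢᵃᵗ = 119.12 kPa
  T = 368.4 K: ΣzᵢPᵢˢᵃᵗ = 286.42 kPa
  T = 344.5 K: ΣzᵢPᵢˢᵃᵗ = 189.75 kPa
  T = 332.6 K: ΣzᵢPᵢˢᵃᵗ = 151.50 kPa
  T = 338.6 K: ΣzᵢPᵢˢᵃᵗ = 170.02 kPa
  T = 341.6 K: ΣzᵢPᵢˢᵃᵗ = 179.86 kPa
  T = 340.1 K: ΣzᵢPᵢˢᵃᵗ = 174.89 kPa
Interpolating between 340.1 K and 341.6 K gives T ≈ 340.3 K.

T = 340.3 K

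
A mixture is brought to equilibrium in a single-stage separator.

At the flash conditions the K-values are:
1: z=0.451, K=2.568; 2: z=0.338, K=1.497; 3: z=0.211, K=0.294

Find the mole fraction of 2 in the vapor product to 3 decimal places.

y_2 = 0.350

Let ψ = V/F and solve Σ zᵢ(Kᵢ−1)/(1+ψ(Kᵢ−1)) = 0.
g(0) = ΣzᵢKᵢ − 1 = 0.726 and g(1) = 1 − Σzᵢ/Kᵢ = -0.119, so a root lies in (0, 1).
Newton–Raphson from ψ = 0.41:
  ψ = 0.410: g = 0.3603, g' = -0.677 → ψ = 0.942
  ψ = 0.942: g = -0.0454, g' = -1.159 → ψ = 0.903
  ψ = 0.903: g = -0.0026, g' = -1.031 → ψ = 0.901
Converged at ψ = 0.901.
Compositions from xᵢ = zᵢ/(1+ψ(Kᵢ−1)), yᵢ = Kᵢxᵢ:
  1: x = 0.187, y = 0.480
  2: x = 0.233, y = 0.350
  3: x = 0.580, y = 0.170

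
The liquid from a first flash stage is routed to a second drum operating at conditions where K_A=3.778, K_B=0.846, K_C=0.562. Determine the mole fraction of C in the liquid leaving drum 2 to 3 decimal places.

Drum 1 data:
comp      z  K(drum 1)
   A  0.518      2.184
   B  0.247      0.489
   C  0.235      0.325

Drum 1:
Material balance + equilibrium reduce to Σ zᵢ(Kᵢ−1)/(1+ψ₁(Kᵢ−1)) = 0.
Check two-phase: ΣzᵢKᵢ = 1.328 > 1 and Σzᵢ/Kᵢ = 1.465 > 1, so g(0) = 0.328 > 0 and g(1) = -0.465 < 0.
Newton–Raphson from ψ₁ = 0.5:
  ψ₁ = 0.500: g = -0.0237, g' = -0.647 → ψ₁ = 0.463
Converged at ψ₁ = 0.463.
Drum-1 compositions:
  A: x = 0.335, y = 0.731
  B: x = 0.324, y = 0.158
  C: x = 0.342, y = 0.111
Drum-2 feed = drum-1 liquid: z₂ = (0.3346, 0.3236, 0.3419).
Drum 2:
Material balance + equilibrium reduce to Σ zᵢ(Kᵢ−1)/(1+ψ₂(Kᵢ−1)) = 0.
Check two-phase: ΣzᵢKᵢ = 1.730 > 1 and Σzᵢ/Kᵢ = 1.079 > 1, so g(0) = 0.730 > 0 and g(1) = -0.079 < 0.
Iterate (Newton) starting at ψ₂ = 0.56:
  ψ₂ = 0.560: g = 0.1107, g' = -0.520 → ψ₂ = 0.773
  ψ₂ = 0.773: g = 0.0123, g' = -0.420 → ψ₂ = 0.802
  ψ₂ = 0.802: g = 0.0001, g' = -0.414 → ψ₂ = 0.803
Converged at ψ₂ = 0.803.
  A: x = 0.104, y = 0.391
  B: x = 0.369, y = 0.312
  C: x = 0.527, y = 0.296

x_C (drum 2) = 0.527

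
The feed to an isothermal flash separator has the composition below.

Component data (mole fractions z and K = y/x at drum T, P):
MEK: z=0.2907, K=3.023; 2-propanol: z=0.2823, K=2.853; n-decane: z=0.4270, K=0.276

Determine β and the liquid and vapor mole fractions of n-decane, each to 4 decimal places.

Let β = V/F and solve Σ zᵢ(Kᵢ−1)/(1+β(Kᵢ−1)) = 0.
g(0) = ΣzᵢKᵢ − 1 = 0.8020 and g(1) = 1 − Σzᵢ/Kᵢ = -0.7422, so a root lies in (0, 1).
Newton–Raphson from β = 0.56:
  β = 0.5600: g = 0.01248, g' = -1.1281 → β = 0.5711
  β = 0.5711: g = -0.00004, g' = -1.1355 → β = 0.5710
Converged at β = 0.5710.
Compositions from xᵢ = zᵢ/(1+β(Kᵢ−1)), yᵢ = Kᵢxᵢ:
  MEK: x = 0.1349, y = 0.4078
  2-propanol: x = 0.1372, y = 0.3913
  n-decane: x = 0.7280, y = 0.2009

β = 0.5710, x_n-decane = 0.7280, y_n-decane = 0.2009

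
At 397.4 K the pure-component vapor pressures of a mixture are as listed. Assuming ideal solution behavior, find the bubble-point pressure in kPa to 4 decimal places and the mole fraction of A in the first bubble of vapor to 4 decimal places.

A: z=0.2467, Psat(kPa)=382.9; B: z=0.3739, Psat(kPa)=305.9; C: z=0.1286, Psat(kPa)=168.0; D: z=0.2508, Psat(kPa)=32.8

Pbub = 238.6685 kPa, y_A = 0.3958

At the bubble point ψ → 0, so ΣzᵢKᵢ = 1 with Kᵢ = Pᵢˢᵃᵗ/P ⇒ P = ΣzᵢPᵢˢᵃᵗ.
P = 0.2467·382.9 + 0.3739·305.9 + 0.1286·168.0 + 0.2508·32.8 = 238.6685 kPa
yᵢ = zᵢPᵢˢᵃᵗ/P ⇒ y_A = 0.2467·382.9/238.6685 = 0.3958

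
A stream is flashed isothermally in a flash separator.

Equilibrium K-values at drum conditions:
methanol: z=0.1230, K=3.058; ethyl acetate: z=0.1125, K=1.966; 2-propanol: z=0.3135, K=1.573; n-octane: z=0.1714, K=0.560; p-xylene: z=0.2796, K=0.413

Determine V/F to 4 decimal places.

Material balance + equilibrium reduce to Σ zᵢ(Kᵢ−1)/(1+V/F(Kᵢ−1)) = 0.
Check two-phase: ΣzᵢKᵢ = 1.3019 > 1 and Σzᵢ/Kᵢ = 1.2798 > 1, so g(0) = 0.3019 > 0 and g(1) = -0.2798 < 0.
Newton iteration, V/F⁰ = 0.41:
  V/F = 0.4100: g = 0.05244, g' = -0.4911 → V/F = 0.5168
  V/F = 0.5168: g = 0.00055, g' = -0.4844 → V/F = 0.5179
Converged at V/F = 0.5179.

V/F = 0.5179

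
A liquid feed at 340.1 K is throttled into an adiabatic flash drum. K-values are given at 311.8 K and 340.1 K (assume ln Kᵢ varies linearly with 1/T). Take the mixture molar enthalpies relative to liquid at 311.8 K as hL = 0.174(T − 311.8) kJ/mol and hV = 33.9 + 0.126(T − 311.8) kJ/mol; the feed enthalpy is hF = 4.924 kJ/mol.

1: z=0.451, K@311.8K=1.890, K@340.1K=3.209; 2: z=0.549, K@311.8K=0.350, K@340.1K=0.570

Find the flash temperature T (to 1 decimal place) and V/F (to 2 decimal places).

Adiabatic flash: solve Rachford–Rice at each trial T, then check hF = ψ·hV(T) + (1−ψ)·hL(T).
  T = 311.8 K: K = (1.890, 0.350), RR gives ψ = 0.077, H_out = 2.610 kJ/mol
  T = 340.1 K: K = (3.209, 0.570), RR gives ψ = 0.800, H_out = 30.968 kJ/mol
  T = 326.0 K: K = (2.494, 0.452), RR gives ψ = 0.455, H_out = 17.588 kJ/mol
  T = 318.9 K: K = (2.178, 0.399), RR gives ψ = 0.284, H_out = 10.764 kJ/mol
  T = 315.4 K: K = (2.032, 0.374), RR gives ψ = 0.189, H_out = 6.997 kJ/mol
  T = 313.6 K: K = (1.960, 0.362), RR gives ψ = 0.135, H_out = 4.884 kJ/mol
Linear interpolation between T = 313.6 (H_out = 4.884) and T = 315.4 (H_out = 6.997) on hF = 4.924 gives T ≈ 313.6 K, at which ψ = 0.14.

T = 313.6 K, V/F = 0.14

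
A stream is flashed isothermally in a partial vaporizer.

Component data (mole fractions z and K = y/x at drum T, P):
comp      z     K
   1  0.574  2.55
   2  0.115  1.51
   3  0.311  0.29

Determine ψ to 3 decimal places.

ψ = 0.732

Let ψ = V/F and solve Σ zᵢ(Kᵢ−1)/(1+ψ(Kᵢ−1)) = 0.
g(0) = ΣzᵢKᵢ − 1 = 0.728 and g(1) = 1 − Σzᵢ/Kᵢ = -0.374, so a root lies in (0, 1).
Newton–Raphson from ψ = 0.65:
  ψ = 0.650: g = 0.0772, g' = -0.900 → ψ = 0.736
  ψ = 0.736: g = -0.0040, g' = -1.004 → ψ = 0.732
Converged at ψ = 0.732.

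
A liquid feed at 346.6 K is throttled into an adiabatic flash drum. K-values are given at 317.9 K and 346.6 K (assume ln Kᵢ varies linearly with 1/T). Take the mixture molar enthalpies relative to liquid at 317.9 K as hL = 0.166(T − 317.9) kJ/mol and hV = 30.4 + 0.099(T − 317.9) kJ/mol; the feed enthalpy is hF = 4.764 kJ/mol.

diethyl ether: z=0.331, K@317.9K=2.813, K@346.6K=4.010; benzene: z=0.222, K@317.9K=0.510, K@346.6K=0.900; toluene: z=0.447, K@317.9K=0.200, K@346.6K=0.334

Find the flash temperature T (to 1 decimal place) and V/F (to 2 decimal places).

Adiabatic flash: solve Rachford–Rice at each trial T, then check hF = ψ·hV(T) + (1−ψ)·hL(T).
  T = 317.9 K: K = (2.813, 0.510, 0.200), RR gives ψ = 0.104, H_out = 3.168 kJ/mol
  T = 346.6 K: K = (4.010, 0.900, 0.334), RR gives ψ = 0.424, H_out = 16.829 kJ/mol
  T = 332.2 K: K = (3.382, 0.685, 0.261), RR gives ψ = 0.262, H_out = 10.081 kJ/mol
  T = 325.0 K: K = (3.089, 0.592, 0.229), RR gives ψ = 0.184, H_out = 6.685 kJ/mol
  T = 321.4 K: K = (2.947, 0.550, 0.214), RR gives ψ = 0.144, H_out = 4.931 kJ/mol
  T = 319.6 K: K = (2.878, 0.529, 0.207), RR gives ψ = 0.124, H_out = 4.033 kJ/mol
Linear interpolation between T = 319.6 (H_out = 4.033) and T = 321.4 (H_out = 4.931) on hF = 4.764 gives T ≈ 321.1 K, at which ψ = 0.14.

T = 321.1 K, V/F = 0.14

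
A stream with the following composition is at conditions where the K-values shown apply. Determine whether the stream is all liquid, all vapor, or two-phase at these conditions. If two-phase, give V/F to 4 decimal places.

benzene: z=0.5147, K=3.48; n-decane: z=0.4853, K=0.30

two-phase, V/F = 0.5396

ΣzᵢKᵢ = 1.9367; Σzᵢ/Kᵢ = 1.7656.
Both exceed 1, so a two-phase solution exists.
Binary case is linear: z₁(K₁−1)(1+ψ(K₂−1)) + z₂(K₂−1)(1+ψ(K₁−1)) = 0
⇒ ψ = [z₁(K₁−1)+z₂(K₂−1)] / [−(K₁−1)(K₂−1)] = 0.93675/1.73600 = 0.5396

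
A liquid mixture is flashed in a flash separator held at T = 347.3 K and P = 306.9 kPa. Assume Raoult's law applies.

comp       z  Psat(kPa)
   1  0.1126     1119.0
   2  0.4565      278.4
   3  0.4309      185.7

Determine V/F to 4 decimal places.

Raoult's law: Kᵢ = Pᵢˢᵃᵗ/P = Pᵢˢᵃᵗ/306.9.
  K_1 = 1119.0/306.9 = 3.646139, K_2 = 278.4/306.9 = 0.907136, K_3 = 185.7/306.9 = 0.605083
Rachford–Rice: g(V/F) = Σ zᵢ(Kᵢ−1)/(1+V/F(Kᵢ−1)) = 0.
Check two-phase: ΣzᵢKᵢ = 1.0854 > 1 and Σzᵢ/Kᵢ = 1.2462 > 1, so g(0) = 0.0854 > 0 and g(1) = -0.2462 < 0.
Newton–Raphson from V/F = 0.7:
  V/F = 0.7000: g = -0.17606, g' = -0.2298 → V/F = 0.0000
  V/F = 0.0000: g = 0.08539, g' = -0.8596 → V/F = 0.0993
  V/F = 0.0993: g = 0.01603, g' = -0.5712 → V/F = 0.1274
  V/F = 0.1274: g = 0.00075, g' = -0.5195 → V/F = 0.1288
Converged at V/F = 0.1288.

V/F = 0.1288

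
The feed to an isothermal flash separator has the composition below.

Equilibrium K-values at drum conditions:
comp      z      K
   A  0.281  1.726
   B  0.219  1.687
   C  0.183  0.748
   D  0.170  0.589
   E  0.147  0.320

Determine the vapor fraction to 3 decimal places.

Rachford–Rice: g(ψ) = Σ zᵢ(Kᵢ−1)/(1+ψ(Kᵢ−1)) = 0.
Feasibility: ΣzᵢKᵢ = 1.139, Σzᵢ/Kᵢ = 1.285 — both > 1, two phases present.
Newton–Raphson from ψ = 0.5:
  ψ = 0.500: g = -0.0305, g' = -0.354 → ψ = 0.414
  ψ = 0.414: g = -0.0007, g' = -0.338 → ψ = 0.412
Converged at ψ = 0.412.

ψ = 0.412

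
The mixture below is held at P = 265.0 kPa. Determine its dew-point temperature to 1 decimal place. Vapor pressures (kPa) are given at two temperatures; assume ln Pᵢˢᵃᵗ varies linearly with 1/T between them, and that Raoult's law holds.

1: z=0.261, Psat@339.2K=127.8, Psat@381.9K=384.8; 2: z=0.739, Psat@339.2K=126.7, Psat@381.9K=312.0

T = 371.3 K

Dew-point temperature: Σzᵢ·P/Pᵢˢᵃᵗ(T) = 1. Interpolate ln Pᵢˢᵃᵗ = aᵢ + bᵢ/T.
  T = 339.2 K: ΣzᵢP/Pᵢˢᵃᵗ = 2.0869
  T = 381.9 K: ΣzᵢP/Pᵢˢᵃᵗ = 0.8074
  T = 360.5 K: ΣzᵢP/Pᵢˢᵃᵗ = 1.2623
  T = 371.2 K: ΣzᵢP/Pᵢˢᵃᵗ = 1.0029
  T = 376.5 K: ΣzᵢP/Pᵢˢᵃᵗ = 0.8993
  T = 373.9 K: ΣzᵢP/Pᵢˢᵃᵗ = 0.9483
Interpolating between 371.2 K and 373.9 K gives T ≈ 371.3 K.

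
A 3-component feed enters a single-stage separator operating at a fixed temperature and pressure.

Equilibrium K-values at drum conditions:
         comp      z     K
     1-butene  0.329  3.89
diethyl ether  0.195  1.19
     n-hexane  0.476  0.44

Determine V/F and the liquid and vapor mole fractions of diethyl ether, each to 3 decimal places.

Newton iteration, V/F⁰ = 0.5:
  V/F = 0.500: g = 0.0525, g' = -0.753 → V/F = 0.570
  V/F = 0.570: g = 0.0013, g' = -0.720 → V/F = 0.571
Converged at V/F = 0.571.
Compositions from xᵢ = zᵢ/(1+V/F(Kᵢ−1)), yᵢ = Kᵢxᵢ:
  1-butene: x = 0.124, y = 0.483
  diethyl ether: x = 0.176, y = 0.209
  n-hexane: x = 0.700, y = 0.308

V/F = 0.571, x_diethyl ether = 0.176, y_diethyl ether = 0.209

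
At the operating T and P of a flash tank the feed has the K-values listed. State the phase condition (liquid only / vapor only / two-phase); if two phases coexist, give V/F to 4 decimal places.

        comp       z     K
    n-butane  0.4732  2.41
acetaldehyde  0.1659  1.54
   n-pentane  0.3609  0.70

ΣzᵢKᵢ = 1.6485; Σzᵢ/Kᵢ = 0.8196.
Since Σzᵢ/Kᵢ < 1 the mixture is above its dew point — single vapor phase.

vapor only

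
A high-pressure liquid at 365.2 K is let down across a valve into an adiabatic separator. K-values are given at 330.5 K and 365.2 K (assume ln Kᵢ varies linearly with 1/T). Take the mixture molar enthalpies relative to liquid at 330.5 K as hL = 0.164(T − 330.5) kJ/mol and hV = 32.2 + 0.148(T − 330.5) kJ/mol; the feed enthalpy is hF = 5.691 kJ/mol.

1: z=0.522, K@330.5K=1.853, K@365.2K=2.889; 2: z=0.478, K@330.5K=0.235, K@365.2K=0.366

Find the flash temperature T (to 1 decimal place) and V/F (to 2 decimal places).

Adiabatic flash: solve Rachford–Rice at each trial T, then check hF = ψ·hV(T) + (1−ψ)·hL(T).
  T = 330.5 K: K = (1.853, 0.235), RR gives ψ = 0.122, H_out = 3.928 kJ/mol
  T = 365.2 K: K = (2.889, 0.366), RR gives ψ = 0.570, H_out = 23.738 kJ/mol
  T = 347.9 K: K = (2.341, 0.297), RR gives ψ = 0.386, H_out = 15.168 kJ/mol
  T = 339.2 K: K = (2.089, 0.265), RR gives ψ = 0.271, H_out = 10.119 kJ/mol
  T = 334.9 K: K = (1.970, 0.250), RR gives ψ = 0.203, H_out = 7.252 kJ/mol
  T = 332.7 K: K = (1.911, 0.242), RR gives ψ = 0.164, H_out = 5.648 kJ/mol
Linear interpolation between T = 332.7 (H_out = 5.648) and T = 334.9 (H_out = 7.252) on hF = 5.691 gives T ≈ 332.8 K, at which ψ = 0.17.

T = 332.8 K, V/F = 0.17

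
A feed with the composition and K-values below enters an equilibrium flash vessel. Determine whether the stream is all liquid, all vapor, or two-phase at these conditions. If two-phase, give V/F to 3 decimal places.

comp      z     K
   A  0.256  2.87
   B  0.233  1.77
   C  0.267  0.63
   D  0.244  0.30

ΣzᵢKᵢ = 1.389; Σzᵢ/Kᵢ = 1.458.
Both exceed 1, so a two-phase solution exists.
Rachford–Rice: g(ψ) = Σ zᵢ(Kᵢ−1)/(1+ψ(Kᵢ−1)) = 0.
Iterate (Newton) starting at ψ = 0.5:
  ψ = 0.500: g = -0.0070, g' = -0.649 → ψ = 0.489
Converged at ψ = 0.489.

two-phase, V/F = 0.489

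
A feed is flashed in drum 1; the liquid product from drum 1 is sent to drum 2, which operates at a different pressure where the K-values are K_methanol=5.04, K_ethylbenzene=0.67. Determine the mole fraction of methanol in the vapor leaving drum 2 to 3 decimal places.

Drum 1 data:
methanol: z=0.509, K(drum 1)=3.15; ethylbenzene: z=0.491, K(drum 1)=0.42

y_methanol (drum 2) = 0.381

Drum 1:
Iterate (Newton) starting at ψ₁ = 0.34:
  ψ₁ = 0.340: g = 0.2775, g' = -1.042 → ψ₁ = 0.606
  ψ₁ = 0.606: g = 0.0357, g' = -0.836 → ψ₁ = 0.649
Converged at ψ₁ = 0.649.
Drum-1 compositions:
  methanol: x = 0.212, y = 0.669
  ethylbenzene: x = 0.788, y = 0.331
Drum-2 feed = drum-1 liquid: z₂ = (0.2125, 0.7875).
Drum 2:
Rachford–Rice: g(ψ₂) = Σ zᵢ(Kᵢ−1)/(1+ψ₂(Kᵢ−1)) = 0.
Feasibility: ΣzᵢKᵢ = 1.598, Σzᵢ/Kᵢ = 1.218 — both > 1, two phases present.
Newton–Raphson from ψ₂ = 0.4:
  ψ₂ = 0.400: g = 0.0287, g' = -0.621 → ψ₂ = 0.446
  ψ₂ = 0.446: g = 0.0015, g' = -0.559 → ψ₂ = 0.449
Converged at ψ₂ = 0.449.
  methanol: x = 0.076, y = 0.381
  ethylbenzene: x = 0.924, y = 0.619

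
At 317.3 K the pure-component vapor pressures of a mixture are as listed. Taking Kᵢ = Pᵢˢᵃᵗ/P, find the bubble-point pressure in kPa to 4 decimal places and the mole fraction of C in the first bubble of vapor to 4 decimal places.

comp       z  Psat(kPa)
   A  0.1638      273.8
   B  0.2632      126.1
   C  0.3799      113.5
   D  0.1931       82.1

Pbub = 137.0101 kPa, y_C = 0.3147

At the bubble point ψ → 0, so ΣzᵢKᵢ = 1 with Kᵢ = Pᵢˢᵃᵗ/P ⇒ P = ΣzᵢPᵢˢᵃᵗ.
P = 0.1638·273.8 + 0.2632·126.1 + 0.3799·113.5 + 0.1931·82.1 = 137.0101 kPa
yᵢ = zᵢPᵢˢᵃᵗ/P ⇒ y_C = 0.3799·113.5/137.0101 = 0.3147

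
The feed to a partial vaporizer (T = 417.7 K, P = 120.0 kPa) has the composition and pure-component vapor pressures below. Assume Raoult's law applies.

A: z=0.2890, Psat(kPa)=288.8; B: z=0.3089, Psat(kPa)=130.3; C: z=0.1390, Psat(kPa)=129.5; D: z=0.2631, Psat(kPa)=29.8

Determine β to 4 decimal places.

Raoult's law: Kᵢ = Pᵢˢᵃᵗ/P = Pᵢˢᵃᵗ/120.0.
  K_A = 288.8/120.0 = 2.406667, K_B = 130.3/120.0 = 1.085833, K_C = 129.5/120.0 = 1.079167, K_D = 29.8/120.0 = 0.248333
Material balance + equilibrium reduce to Σ zᵢ(Kᵢ−1)/(1+β(Kᵢ−1)) = 0.
Feasibility: ΣzᵢKᵢ = 1.2463, Σzᵢ/Kᵢ = 1.5928 — both > 1, two phases present.
Newton iteration, β⁰ = 0.5:
  β = 0.5000: g = -0.04217, g' = -0.5816 → β = 0.4275
  β = 0.4275: g = -0.00131, g' = -0.5487 → β = 0.4251
Converged at β = 0.4251.

β = 0.4251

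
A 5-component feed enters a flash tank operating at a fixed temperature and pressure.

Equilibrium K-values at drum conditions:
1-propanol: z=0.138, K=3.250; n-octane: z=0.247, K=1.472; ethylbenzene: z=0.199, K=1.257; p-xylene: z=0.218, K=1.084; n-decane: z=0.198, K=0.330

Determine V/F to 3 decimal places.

V/F = 0.740

Newton iteration, V/F⁰ = 0.41:
  V/F = 0.410: g = 0.1403, g' = -0.409 → V/F = 0.753
  V/F = 0.753: g = -0.0064, g' = -0.499 → V/F = 0.740
Converged at V/F = 0.740.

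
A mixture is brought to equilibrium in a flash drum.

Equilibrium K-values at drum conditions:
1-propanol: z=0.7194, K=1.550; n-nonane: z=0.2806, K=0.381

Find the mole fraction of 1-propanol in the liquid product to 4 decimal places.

x_1-propanol = 0.5295

Material balance + equilibrium reduce to Σ zᵢ(Kᵢ−1)/(1+ψ(Kᵢ−1)) = 0.
Feasibility: ΣzᵢKᵢ = 1.2220, Σzᵢ/Kᵢ = 1.2006 — both > 1, two phases present.
Binary case is linear: z₁(K₁−1)(1+ψ(K₂−1)) + z₂(K₂−1)(1+ψ(K₁−1)) = 0
⇒ ψ = [z₁(K₁−1)+z₂(K₂−1)] / [−(K₁−1)(K₂−1)] = 0.22198/0.34045 = 0.6520
Compositions from xᵢ = zᵢ/(1+ψ(Kᵢ−1)), yᵢ = Kᵢxᵢ:
  1-propanol: x = 0.5295, y = 0.8207
  n-nonane: x = 0.4705, y = 0.1793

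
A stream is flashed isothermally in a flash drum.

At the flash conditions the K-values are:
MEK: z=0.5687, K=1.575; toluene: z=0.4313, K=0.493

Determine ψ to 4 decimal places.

Rachford–Rice: g(ψ) = Σ zᵢ(Kᵢ−1)/(1+ψ(Kᵢ−1)) = 0.
Feasibility: ΣzᵢKᵢ = 1.1083, Σzᵢ/Kᵢ = 1.2359 — both > 1, two phases present.
Iterate (Newton) starting at ψ = 0.65:
  ψ = 0.6500: g = -0.08812, g' = -0.3463 → ψ = 0.3955
  ψ = 0.3955: g = -0.00711, g' = -0.2983 → ψ = 0.3717
  ψ = 0.3717: g = -0.00003, g' = -0.2960 → ψ = 0.3716
Converged at ψ = 0.3716.

ψ = 0.3716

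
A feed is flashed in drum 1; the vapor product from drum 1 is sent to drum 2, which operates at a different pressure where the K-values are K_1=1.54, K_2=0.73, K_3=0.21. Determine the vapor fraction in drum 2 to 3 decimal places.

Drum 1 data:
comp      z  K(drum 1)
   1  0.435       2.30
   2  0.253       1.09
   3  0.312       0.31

V/F (drum 2) = 0.391

Drum 1:
Rachford–Rice: g(ψ₁) = Σ zᵢ(Kᵢ−1)/(1+ψ₁(Kᵢ−1)) = 0.
Feasibility: ΣzᵢKᵢ = 1.373, Σzᵢ/Kᵢ = 1.428 — both > 1, two phases present.
Iterate (Newton) starting at ψ₁ = 0.47:
  ψ₁ = 0.470: g = 0.0543, g' = -0.610 → ψ₁ = 0.559
  ψ₁ = 0.559: g = -0.0012, g' = -0.642 → ψ₁ = 0.557
Converged at ψ₁ = 0.557.
Drum-1 compositions:
  1: x = 0.252, y = 0.580
  2: x = 0.241, y = 0.263
  3: x = 0.507, y = 0.157
Drum-2 feed = drum-1 vapor: z₂ = (0.5803, 0.2626, 0.1571).
Drum 2:
Let ψ₂ = V/F and solve Σ zᵢ(Kᵢ−1)/(1+ψ₂(Kᵢ−1)) = 0.
g(0) = ΣzᵢKᵢ − 1 = 0.118 and g(1) = 1 − Σzᵢ/Kᵢ = -0.485, so a root lies in (0, 1).
Iterate (Newton) starting at ψ₂ = 0.5:
  ψ₂ = 0.500: g = -0.0404, g' = -0.398 → ψ₂ = 0.399
  ψ₂ = 0.399: g = -0.0028, g' = -0.348 → ψ₂ = 0.391
Converged at ψ₂ = 0.391.
  1: x = 0.479, y = 0.738
  2: x = 0.294, y = 0.214
  3: x = 0.227, y = 0.048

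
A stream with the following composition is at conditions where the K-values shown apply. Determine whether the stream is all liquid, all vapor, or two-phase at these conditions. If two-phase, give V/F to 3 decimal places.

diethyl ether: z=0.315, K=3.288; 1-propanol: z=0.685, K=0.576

two-phase, V/F = 0.444

ΣzᵢKᵢ = 1.430; Σzᵢ/Kᵢ = 1.285.
Both exceed 1, so a two-phase solution exists.
Binary case is linear: z₁(K₁−1)(1+ψ(K₂−1)) + z₂(K₂−1)(1+ψ(K₁−1)) = 0
⇒ ψ = [z₁(K₁−1)+z₂(K₂−1)] / [−(K₁−1)(K₂−1)] = 0.4303/0.9701 = 0.444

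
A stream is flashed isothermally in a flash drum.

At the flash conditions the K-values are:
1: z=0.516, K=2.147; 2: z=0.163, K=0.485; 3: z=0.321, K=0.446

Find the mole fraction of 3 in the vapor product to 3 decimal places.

Material balance + equilibrium reduce to Σ zᵢ(Kᵢ−1)/(1+β(Kᵢ−1)) = 0.
Check two-phase: ΣzᵢKᵢ = 1.330 > 1 and Σzᵢ/Kᵢ = 1.296 > 1, so g(0) = 0.330 > 0 and g(1) = -0.296 < 0.
Newton iteration, β⁰ = 0.5:
  β = 0.500: g = 0.0171, g' = -0.541 → β = 0.532
Converged at β = 0.532.
Compositions from xᵢ = zᵢ/(1+β(Kᵢ−1)), yᵢ = Kᵢxᵢ:
  1: x = 0.321, y = 0.688
  2: x = 0.224, y = 0.109
  3: x = 0.455, y = 0.203

y_3 = 0.203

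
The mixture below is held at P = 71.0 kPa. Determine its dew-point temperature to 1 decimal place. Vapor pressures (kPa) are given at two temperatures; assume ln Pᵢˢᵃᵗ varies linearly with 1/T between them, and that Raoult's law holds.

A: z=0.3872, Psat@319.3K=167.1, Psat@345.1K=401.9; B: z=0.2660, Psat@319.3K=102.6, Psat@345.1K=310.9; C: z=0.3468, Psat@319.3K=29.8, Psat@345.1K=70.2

Dew-point temperature: Σzᵢ·P/Pᵢˢᵃᵗ(T) = 1. Interpolate ln Pᵢˢᵃᵗ = aᵢ + bᵢ/T.
  T = 319.3 K: ΣzᵢP/Pᵢˢᵃᵗ = 1.1749
  T = 345.1 K: ΣzᵢP/Pᵢˢᵃᵗ = 0.4799
  T = 332.2 K: ΣzᵢP/Pᵢˢᵃᵗ = 0.7372
  T = 325.8 K: ΣzᵢP/Pᵢˢᵃᵗ = 0.9245
  T = 322.6 K: ΣzᵢP/Pᵢˢᵃᵗ = 1.0389
  T = 324.2 K: ΣzᵢP/Pᵢˢᵃᵗ = 0.9797
  T = 323.4 K: ΣzᵢP/Pᵢˢᵃᵗ = 1.0088
Interpolating between 323.4 K and 324.2 K gives T ≈ 323.6 K.

T = 323.6 K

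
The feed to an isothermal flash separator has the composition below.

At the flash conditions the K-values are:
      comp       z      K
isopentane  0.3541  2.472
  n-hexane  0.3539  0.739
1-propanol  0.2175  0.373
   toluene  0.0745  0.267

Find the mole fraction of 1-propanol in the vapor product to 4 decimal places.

Material balance + equilibrium reduce to Σ zᵢ(Kᵢ−1)/(1+ψ(Kᵢ−1)) = 0.
g(0) = ΣzᵢKᵢ − 1 = 0.2379 and g(1) = 1 − Σzᵢ/Kᵢ = -0.4843, so a root lies in (0, 1).
Newton–Raphson from ψ = 0.48:
  ψ = 0.4800: g = -0.07950, g' = -0.5652 → ψ = 0.3393
  ψ = 0.3393: g = 0.00034, g' = -0.5791 → ψ = 0.3399
Converged at ψ = 0.3399.
Compositions from xᵢ = zᵢ/(1+ψ(Kᵢ−1)), yᵢ = Kᵢxᵢ:
  isopentane: x = 0.2360, y = 0.5834
  n-hexane: x = 0.3884, y = 0.2870
  1-propanol: x = 0.2764, y = 0.1031
  toluene: x = 0.0992, y = 0.0265

y_1-propanol = 0.1031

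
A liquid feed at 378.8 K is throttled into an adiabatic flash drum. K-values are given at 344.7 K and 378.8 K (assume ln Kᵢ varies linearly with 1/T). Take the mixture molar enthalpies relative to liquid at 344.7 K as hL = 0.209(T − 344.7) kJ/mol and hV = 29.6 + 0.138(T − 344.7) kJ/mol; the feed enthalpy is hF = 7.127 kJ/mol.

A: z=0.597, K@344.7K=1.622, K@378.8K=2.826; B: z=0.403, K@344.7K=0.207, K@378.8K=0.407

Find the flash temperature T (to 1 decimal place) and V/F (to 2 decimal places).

Adiabatic flash: solve Rachford–Rice at each trial T, then check hF = ψ·hV(T) + (1−ψ)·hL(T).
  T = 344.7 K: K = (1.622, 0.207), RR gives ψ = 0.105, H_out = 3.106 kJ/mol
  T = 378.8 K: K = (2.826, 0.407), RR gives ψ = 0.786, H_out = 28.491 kJ/mol
  T = 361.8 K: K = (2.171, 0.295), RR gives ψ = 0.503, H_out = 17.849 kJ/mol
  T = 353.2 K: K = (1.882, 0.248), RR gives ψ = 0.337, H_out = 11.541 kJ/mol
  T = 348.9 K: K = (1.747, 0.227), RR gives ψ = 0.232, H_out = 7.688 kJ/mol
  T = 346.8 K: K = (1.684, 0.217), RR gives ψ = 0.173, H_out = 5.524 kJ/mol
  T = 347.9 K: K = (1.717, 0.222), RR gives ψ = 0.205, H_out = 6.686 kJ/mol
Linear interpolation between T = 347.9 (H_out = 6.686) and T = 348.9 (H_out = 7.688) on hF = 7.127 gives T ≈ 348.3 K, at which ψ = 0.22.

T = 348.3 K, V/F = 0.22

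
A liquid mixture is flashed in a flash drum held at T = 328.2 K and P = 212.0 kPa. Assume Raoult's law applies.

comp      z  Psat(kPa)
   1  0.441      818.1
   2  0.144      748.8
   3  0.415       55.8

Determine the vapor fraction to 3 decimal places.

ψ = 0.644

Raoult's law: Kᵢ = Pᵢˢᵃᵗ/P = Pᵢˢᵃᵗ/212.0.
  K_1 = 818.1/212.0 = 3.85896, K_2 = 748.8/212.0 = 3.53208, K_3 = 55.8/212.0 = 0.26321
Rachford–Rice: g(ψ) = Σ zᵢ(Kᵢ−1)/(1+ψ(Kᵢ−1)) = 0.
Feasibility: ΣzᵢKᵢ = 2.320, Σzᵢ/Kᵢ = 1.732 — both > 1, two phases present.
Newton–Raphson from ψ = 0.5:
  ψ = 0.500: g = 0.1958, g' = -1.355 → ψ = 0.644
Converged at ψ = 0.644.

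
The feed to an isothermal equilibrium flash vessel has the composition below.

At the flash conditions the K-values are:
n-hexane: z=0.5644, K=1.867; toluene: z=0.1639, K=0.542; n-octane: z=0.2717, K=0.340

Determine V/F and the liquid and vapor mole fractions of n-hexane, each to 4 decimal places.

Material balance + equilibrium reduce to Σ zᵢ(Kᵢ−1)/(1+V/F(Kᵢ−1)) = 0.
Check two-phase: ΣzᵢKᵢ = 1.2349 > 1 and Σzᵢ/Kᵢ = 1.4038 > 1, so g(0) = 0.2349 > 0 and g(1) = -0.4038 < 0.
Newton iteration, V/F⁰ = 0.59:
  V/F = 0.5900: g = -0.07281, g' = -0.5677 → V/F = 0.4617
  V/F = 0.4617: g = -0.00368, g' = -0.5165 → V/F = 0.4546
Converged at V/F = 0.4546.
Compositions from xᵢ = zᵢ/(1+V/F(Kᵢ−1)), yᵢ = Kᵢxᵢ:
  n-hexane: x = 0.4048, y = 0.7558
  toluene: x = 0.2070, y = 0.1122
  n-octane: x = 0.3882, y = 0.1320

V/F = 0.4546, x_n-hexane = 0.4048, y_n-hexane = 0.7558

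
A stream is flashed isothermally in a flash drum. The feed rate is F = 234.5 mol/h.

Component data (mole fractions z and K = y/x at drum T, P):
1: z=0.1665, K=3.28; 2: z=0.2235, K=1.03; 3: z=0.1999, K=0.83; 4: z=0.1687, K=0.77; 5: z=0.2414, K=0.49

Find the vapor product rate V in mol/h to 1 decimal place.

Material balance + equilibrium reduce to Σ zᵢ(Kᵢ−1)/(1+V/F(Kᵢ−1)) = 0.
Feasibility: ΣzᵢKᵢ = 1.1904, Σzᵢ/Kᵢ = 1.2203 — both > 1, two phases present.
Newton–Raphson from V/F = 0.52:
  V/F = 0.5200: g = -0.06860, g' = -0.3161 → V/F = 0.3030
  V/F = 0.3030: g = 0.00801, g' = -0.4075 → V/F = 0.3227
  V/F = 0.3227: g = 0.00013, g' = -0.3944 → V/F = 0.3230
Converged at V/F = 0.3230.
Then V = V/F·F = 0.3230·234.5 = 75.7 mol/h and L = F − V = 158.8 mol/h.

V = 75.7 mol/h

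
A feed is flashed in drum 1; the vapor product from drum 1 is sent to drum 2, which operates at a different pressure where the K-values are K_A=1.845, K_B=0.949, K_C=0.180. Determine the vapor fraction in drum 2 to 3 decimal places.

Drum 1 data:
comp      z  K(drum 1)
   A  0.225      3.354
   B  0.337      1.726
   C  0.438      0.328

Drum 1:
Iterate (Newton) starting at ψ₁ = 0.46:
  ψ₁ = 0.460: g = 0.0117, g' = -0.802 → ψ₁ = 0.475
Converged at ψ₁ = 0.475.
Drum-1 compositions:
  A: x = 0.106, y = 0.356
  B: x = 0.251, y = 0.433
  C: x = 0.643, y = 0.211
Drum-2 feed = drum-1 vapor: z₂ = (0.3565, 0.4326, 0.2109).
Drum 2:
Let ψ₂ = V/F and solve Σ zᵢ(Kᵢ−1)/(1+ψ₂(Kᵢ−1)) = 0.
g(0) = ΣzᵢKᵢ − 1 = 0.106 and g(1) = 1 − Σzᵢ/Kᵢ = -0.821, so a root lies in (0, 1).
Newton–Raphson from ψ₂ = 0.61:
  ψ₂ = 0.610: g = -0.1701, g' = -0.680 → ψ₂ = 0.360
  ψ₂ = 0.360: g = -0.0368, g' = -0.436 → ψ₂ = 0.275
  ψ₂ = 0.275: g = -0.0014, g' = -0.405 → ψ₂ = 0.272
Converged at ψ₂ = 0.272.
  A: x = 0.290, y = 0.535
  B: x = 0.439, y = 0.416
  C: x = 0.271, y = 0.049

V/F (drum 2) = 0.272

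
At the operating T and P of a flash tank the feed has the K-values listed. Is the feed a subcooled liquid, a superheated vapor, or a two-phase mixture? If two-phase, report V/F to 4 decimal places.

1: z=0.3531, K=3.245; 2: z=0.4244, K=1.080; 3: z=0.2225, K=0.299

ΣzᵢKᵢ = 1.6707; Σzᵢ/Kᵢ = 1.2459.
Both exceed 1, so a two-phase solution exists.
Rachford–Rice: g(ψ) = Σ zᵢ(Kᵢ−1)/(1+ψ(Kᵢ−1)) = 0.
Iterate (Newton) starting at ψ = 0.62:
  ψ = 0.6200: g = 0.08789, g' = -0.6556 → ψ = 0.7541
  ψ = 0.7541: g = -0.00448, g' = -0.7399 → ψ = 0.7480
Converged at ψ = 0.7480.

two-phase, V/F = 0.7480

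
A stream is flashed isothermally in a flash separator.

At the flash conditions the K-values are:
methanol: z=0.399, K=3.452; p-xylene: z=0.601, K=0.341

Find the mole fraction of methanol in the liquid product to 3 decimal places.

x_methanol = 0.212

Iterate (Newton) starting at V/F = 0.5:
  V/F = 0.500: g = -0.1512, g' = -1.065 → V/F = 0.358
  V/F = 0.358: g = 0.0027, g' = -1.127 → V/F = 0.360
Converged at V/F = 0.360.
Compositions from xᵢ = zᵢ/(1+V/F(Kᵢ−1)), yᵢ = Kᵢxᵢ:
  methanol: x = 0.212, y = 0.731
  p-xylene: x = 0.788, y = 0.269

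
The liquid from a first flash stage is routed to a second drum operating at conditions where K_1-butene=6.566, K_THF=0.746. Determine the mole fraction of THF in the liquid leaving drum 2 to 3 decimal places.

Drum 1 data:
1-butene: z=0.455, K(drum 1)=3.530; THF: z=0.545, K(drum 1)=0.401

Drum 1:
Rachford–Rice: g(ψ₁) = Σ zᵢ(Kᵢ−1)/(1+ψ₁(Kᵢ−1)) = 0.
g(0) = ΣzᵢKᵢ − 1 = 0.825 and g(1) = 1 − Σzᵢ/Kᵢ = -0.488, so a root lies in (0, 1).
Binary case is linear: z₁(K₁−1)(1+ψ₁(K₂−1)) + z₂(K₂−1)(1+ψ₁(K₁−1)) = 0
⇒ ψ₁ = [z₁(K₁−1)+z₂(K₂−1)] / [−(K₁−1)(K₂−1)] = 0.8247/1.5155 = 0.544
Drum-1 compositions:
  1-butene: x = 0.191, y = 0.676
  THF: x = 0.809, y = 0.324
Drum-2 feed = drum-1 liquid: z₂ = (0.1914, 0.8086).
Drum 2:
Material balance + equilibrium reduce to Σ zᵢ(Kᵢ−1)/(1+ψ₂(Kᵢ−1)) = 0.
Feasibility: ΣzᵢKᵢ = 1.860, Σzᵢ/Kᵢ = 1.113 — both > 1, two phases present.
Binary case is linear: z₁(K₁−1)(1+ψ₂(K₂−1)) + z₂(K₂−1)(1+ψ₂(K₁−1)) = 0
⇒ ψ₂ = [z₁(K₁−1)+z₂(K₂−1)] / [−(K₁−1)(K₂−1)] = 0.8602/1.4138 = 0.608
  1-butene: x = 0.044, y = 0.287
  THF: x = 0.956, y = 0.713

x_THF (drum 2) = 0.956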